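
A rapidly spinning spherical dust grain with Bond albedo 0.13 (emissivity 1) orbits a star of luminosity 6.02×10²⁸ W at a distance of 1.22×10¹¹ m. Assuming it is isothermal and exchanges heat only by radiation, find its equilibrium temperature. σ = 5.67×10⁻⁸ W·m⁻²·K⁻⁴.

First find the stellar flux at distance d: S = L/(4πd²) = 6.02×10²⁸/(4π·(1.22×10¹¹)²) = 3.219×10⁵ W/m².
For an isothermal sphere, absorbed (1−a)S·πr² = emitted σ·4πr²·T⁴, so T⁴ = (1−a)S/(4σ).
T⁴ = 0.870·3.219×10⁵/(4·5.67×10⁻⁸) = 1.235×10¹² K⁴.

T ≈ 1050 K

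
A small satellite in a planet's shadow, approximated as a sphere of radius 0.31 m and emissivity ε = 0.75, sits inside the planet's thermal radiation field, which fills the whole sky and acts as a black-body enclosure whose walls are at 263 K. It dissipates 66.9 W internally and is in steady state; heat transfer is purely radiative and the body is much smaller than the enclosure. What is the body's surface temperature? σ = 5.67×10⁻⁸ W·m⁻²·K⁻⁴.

T ≈ 279 K

For a small grey body in a large enclosure, net radiated power = εσA(T⁴ − T_w⁴).
Steady state: P = εσA(T⁴ − T_w⁴) with A = 4πr² = 1.208 m².
T⁴ = P/(εσA) + T_w⁴ = 66.9/(0.75·5.67×10⁻⁸·1.208) + (263)⁴
    = 1.303×10⁹ + 4.784×10⁹ = 6.087×10⁹ K⁴.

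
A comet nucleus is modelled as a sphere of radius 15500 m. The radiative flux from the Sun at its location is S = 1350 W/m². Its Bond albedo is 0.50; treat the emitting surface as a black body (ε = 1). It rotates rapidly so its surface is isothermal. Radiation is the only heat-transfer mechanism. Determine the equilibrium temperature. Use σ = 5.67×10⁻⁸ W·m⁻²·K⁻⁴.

At equilibrium, absorbed power = emitted power.
Absorbing cross-section = πr² = 7.548×10⁸ m²; emitting surface = 4πr² = 3.019×10⁹ m² (ratio 4).
(1−a)S·A_cross = εσ·A_surf·T⁴  ⇒  T⁴ = (1−a)S/(4σ).
T⁴ = 0.500·1350/(4·5.67×10⁻⁸) = 2.976×10⁹ K⁴.
T = (2.976×10⁹)^(1/4).

T ≈ 234 K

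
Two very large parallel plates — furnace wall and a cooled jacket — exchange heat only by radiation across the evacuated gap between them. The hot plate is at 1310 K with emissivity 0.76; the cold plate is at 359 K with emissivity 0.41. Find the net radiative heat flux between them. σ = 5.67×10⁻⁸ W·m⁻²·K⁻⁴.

q ≈ 60300 W/m²

For two infinite grey parallel plates, q = σ(T₁⁴ − T₂⁴)/(1/ε₁ + 1/ε₂ − 1).
T₁⁴ − T₂⁴ = 2.945×10¹² − 1.661×10¹⁰ = 2.928×10¹² K⁴.
1/ε₁ + 1/ε₂ − 1 = 1.316 + 2.439 − 1 = 2.755.
q = 5.67×10⁻⁸ × 2.928×10¹² / 2.755.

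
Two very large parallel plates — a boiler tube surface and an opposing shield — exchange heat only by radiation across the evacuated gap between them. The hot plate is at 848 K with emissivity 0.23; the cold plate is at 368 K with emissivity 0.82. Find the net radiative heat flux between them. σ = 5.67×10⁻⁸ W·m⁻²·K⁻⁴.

For two infinite grey parallel plates, q = σ(T₁⁴ − T₂⁴)/(1/ε₁ + 1/ε₂ − 1).
T₁⁴ − T₂⁴ = 5.171×10¹¹ − 1.834×10¹⁰ = 4.988×10¹¹ K⁴.
1/ε₁ + 1/ε₂ − 1 = 4.348 + 1.220 − 1 = 4.567.
q = 5.67×10⁻⁸ × 4.988×10¹¹ / 4.567.

q ≈ 6190 W/m²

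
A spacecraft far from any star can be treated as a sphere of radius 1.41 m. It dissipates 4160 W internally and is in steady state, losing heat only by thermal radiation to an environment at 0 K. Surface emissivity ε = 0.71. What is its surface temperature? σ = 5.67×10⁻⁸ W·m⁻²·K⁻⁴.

Steady state: internal power = radiated power, P = εσA T⁴.
Radiating area A = 4πr² = 24.98 m².
T⁴ = P/(εσA) = 4160/(0.71·5.67×10⁻⁸·24.98) = 4.136×10⁹ K⁴.
T = (4.136×10⁹)^(1/4).

T ≈ 254 K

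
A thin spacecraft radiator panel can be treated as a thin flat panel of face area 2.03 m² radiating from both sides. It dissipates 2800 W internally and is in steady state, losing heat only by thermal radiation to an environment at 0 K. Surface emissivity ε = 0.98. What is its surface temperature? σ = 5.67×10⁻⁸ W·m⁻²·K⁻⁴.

Steady state: internal power = radiated power, P = εσA T⁴.
Radiating area A = 2·2.03 = 4.060 m².
T⁴ = P/(εσA) = 2800/(0.98·5.67×10⁻⁸·4.060) = 1.241×10¹⁰ K⁴.
T = (1.241×10¹⁰)^(1/4).

T ≈ 334 K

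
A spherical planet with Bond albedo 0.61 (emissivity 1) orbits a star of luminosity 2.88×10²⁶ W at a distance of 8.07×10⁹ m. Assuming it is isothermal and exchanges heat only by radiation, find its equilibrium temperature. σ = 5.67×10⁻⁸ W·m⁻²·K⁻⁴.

T ≈ 882 K

First find the stellar flux at distance d: S = L/(4πd²) = 2.88×10²⁶/(4π·(8.07×10⁹)²) = 3.519×10⁵ W/m².
For an isothermal sphere, absorbed (1−a)S·πr² = emitted σ·4πr²·T⁴, so T⁴ = (1−a)S/(4σ).
T⁴ = 0.390·3.519×10⁵/(4·5.67×10⁻⁸) = 6.051×10¹¹ K⁴.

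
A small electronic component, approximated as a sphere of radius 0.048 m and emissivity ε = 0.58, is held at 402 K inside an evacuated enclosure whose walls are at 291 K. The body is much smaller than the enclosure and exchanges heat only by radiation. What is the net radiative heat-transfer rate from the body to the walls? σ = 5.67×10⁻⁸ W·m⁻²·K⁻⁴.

P_net ≈ 18.0 W

For a small grey body in a large enclosure: P_net = εσA(T_body⁴ − T_wall⁴).
A = 4πr² = 0.02895 m²; T_body⁴ − T_wall⁴ = 2.612×10¹⁰ − 7.171×10⁹ = 1.894×10¹⁰ K⁴.
|P_net| = 0.58·5.67×10⁻⁸·0.02895·1.894×10¹⁰.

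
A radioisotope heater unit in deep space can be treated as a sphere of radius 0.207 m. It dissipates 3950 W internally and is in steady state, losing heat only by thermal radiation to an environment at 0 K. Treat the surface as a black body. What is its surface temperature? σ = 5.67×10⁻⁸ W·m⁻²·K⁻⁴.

T ≈ 600 K

Steady state: internal power = radiated power, P = εσA T⁴.
Radiating area A = 4πr² = 0.5385 m².
T⁴ = P/(εσA) = 3950/(1.0·5.67×10⁻⁸·0.5385) = 1.294×10¹¹ K⁴.
T = (1.294×10¹¹)^(1/4).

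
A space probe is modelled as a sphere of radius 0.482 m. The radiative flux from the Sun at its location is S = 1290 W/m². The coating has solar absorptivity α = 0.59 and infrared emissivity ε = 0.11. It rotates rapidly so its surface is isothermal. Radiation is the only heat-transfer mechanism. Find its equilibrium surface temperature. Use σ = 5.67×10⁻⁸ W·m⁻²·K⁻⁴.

At equilibrium, absorbed power = emitted power.
Absorbing cross-section = πr² = 0.7299 m²; emitting surface = 4πr² = 2.919 m² (ratio 4).
αS·A_cross = εσ·A_surf·T⁴  ⇒  T⁴ = αS/(ε·4σ).
T⁴ = 0.590·1290/(0.11·4·5.67×10⁻⁸) = 3.051×10¹⁰ K⁴.
T = (3.051×10¹⁰)^(1/4).

T ≈ 418 K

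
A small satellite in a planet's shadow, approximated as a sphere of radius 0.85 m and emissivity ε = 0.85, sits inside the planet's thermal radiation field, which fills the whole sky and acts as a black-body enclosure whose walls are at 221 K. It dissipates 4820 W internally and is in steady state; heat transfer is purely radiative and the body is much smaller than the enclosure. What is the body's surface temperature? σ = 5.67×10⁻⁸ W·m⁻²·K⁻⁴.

For a small grey body in a large enclosure, net radiated power = εσA(T⁴ − T_w⁴).
Steady state: P = εσA(T⁴ − T_w⁴) with A = 4πr² = 9.079 m².
T⁴ = P/(εσA) + T_w⁴ = 4820/(0.85·5.67×10⁻⁸·9.079) + (221)⁴
    = 1.102×10¹⁰ + 2.385×10⁹ = 1.340×10¹⁰ K⁴.

T ≈ 340 K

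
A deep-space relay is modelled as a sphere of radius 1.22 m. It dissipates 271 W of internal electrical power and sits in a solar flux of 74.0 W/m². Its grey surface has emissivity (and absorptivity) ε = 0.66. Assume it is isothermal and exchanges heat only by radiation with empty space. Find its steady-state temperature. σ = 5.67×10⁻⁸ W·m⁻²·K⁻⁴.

T ≈ 163 K

At steady state, absorbed solar power + internal power = radiated power.
Absorbed: α·S·A_cross = 0.66·74.0·4.676 = 228.4 W (cross-section πr²).
Total input = 228.4 + 271 = 499.4 W.
Radiated: εσ·A_surf·T⁴ with A_surf = 4πr² = 18.70 m².
T⁴ = 499.4/(0.66·5.67×10⁻⁸·18.70) = 7.135×10⁸ K⁴.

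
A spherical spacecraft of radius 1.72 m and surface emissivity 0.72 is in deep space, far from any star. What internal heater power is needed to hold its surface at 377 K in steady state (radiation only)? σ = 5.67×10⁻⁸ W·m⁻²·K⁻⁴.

P ≈ 30700 W

P = εσ·4πr²·T⁴.
4πr² = 37.18 m²; T⁴ = 2.020×10¹⁰ K⁴.
P = 0.72·5.67×10⁻⁸·37.18·2.020×10¹⁰.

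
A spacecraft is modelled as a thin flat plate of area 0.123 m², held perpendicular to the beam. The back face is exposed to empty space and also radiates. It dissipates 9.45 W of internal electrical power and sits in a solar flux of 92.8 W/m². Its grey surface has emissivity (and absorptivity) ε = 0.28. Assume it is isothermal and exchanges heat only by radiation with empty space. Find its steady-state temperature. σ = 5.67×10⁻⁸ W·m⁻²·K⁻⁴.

T ≈ 239 K

At steady state, absorbed solar power + internal power = radiated power.
Absorbed: α·S·A_cross = 0.28·92.8·0.1230 = 3.196 W (cross-section A).
Total input = 3.196 + 9.45 = 12.65 W.
Radiated: εσ·A_surf·T⁴ with A_surf = 2A = 0.2460 m².
T⁴ = 12.65/(0.28·5.67×10⁻⁸·0.2460) = 3.238×10⁹ K⁴.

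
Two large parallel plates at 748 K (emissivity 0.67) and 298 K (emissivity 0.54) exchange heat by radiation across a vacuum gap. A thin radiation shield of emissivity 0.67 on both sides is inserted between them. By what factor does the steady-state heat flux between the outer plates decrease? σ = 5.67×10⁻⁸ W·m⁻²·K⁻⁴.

Without shield: q₀ = σΔ(T⁴)/(1/ε₁+1/ε₂−1) with denominator 2.344.
With shield the two gaps are in series; the resistances add: (1/ε₁+1/ε_s−1)+(1/ε_s+1/ε₂−1) = 1.985+2.344 = 4.329.
Heat-flux ratio q₀/q = 4.329/2.344.

factor ≈ 1.85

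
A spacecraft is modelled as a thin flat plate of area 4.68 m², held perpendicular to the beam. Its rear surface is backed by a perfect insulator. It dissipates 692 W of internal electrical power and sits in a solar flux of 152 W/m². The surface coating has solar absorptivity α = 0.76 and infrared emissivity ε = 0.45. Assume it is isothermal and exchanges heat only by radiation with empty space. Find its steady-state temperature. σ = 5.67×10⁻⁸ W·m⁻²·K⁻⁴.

T ≈ 319 K

At steady state, absorbed solar power + internal power = radiated power.
Absorbed: α·S·A_cross = 0.76·152·4.680 = 540.6 W (cross-section A).
Total input = 540.6 + 692 = 1233 W.
Radiated: εσ·A_surf·T⁴ with A_surf = A = 4.680 m².
T⁴ = 1233/(0.45·5.67×10⁻⁸·4.680) = 1.032×10¹⁰ K⁴.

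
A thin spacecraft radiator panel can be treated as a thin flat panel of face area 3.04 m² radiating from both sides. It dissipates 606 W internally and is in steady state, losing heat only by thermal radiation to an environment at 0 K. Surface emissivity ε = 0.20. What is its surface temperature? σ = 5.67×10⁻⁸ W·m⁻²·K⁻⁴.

Steady state: internal power = radiated power, P = εσA T⁴.
Radiating area A = 2·3.04 = 6.080 m².
T⁴ = P/(εσA) = 606/(0.20·5.67×10⁻⁸·6.080) = 8.789×10⁹ K⁴.
T = (8.789×10⁹)^(1/4).

T ≈ 306 K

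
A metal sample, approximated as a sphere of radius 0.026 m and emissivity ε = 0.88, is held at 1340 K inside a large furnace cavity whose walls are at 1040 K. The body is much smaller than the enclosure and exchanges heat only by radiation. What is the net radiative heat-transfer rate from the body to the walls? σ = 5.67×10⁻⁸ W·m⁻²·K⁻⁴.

For a small grey body in a large enclosure: P_net = εσA(T_body⁴ − T_wall⁴).
A = 4πr² = 0.008495 m²; T_body⁴ − T_wall⁴ = 3.224×10¹² − 1.170×10¹² = 2.054×10¹² K⁴.
|P_net| = 0.88·5.67×10⁻⁸·0.008495·2.054×10¹².

P_net ≈ 871 W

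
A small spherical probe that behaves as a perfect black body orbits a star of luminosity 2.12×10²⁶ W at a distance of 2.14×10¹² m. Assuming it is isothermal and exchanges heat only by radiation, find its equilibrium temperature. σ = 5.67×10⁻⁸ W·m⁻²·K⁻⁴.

T ≈ 63.5 K

First find the stellar flux at distance d: S = L/(4πd²) = 2.12×10²⁶/(4π·(2.14×10¹²)²) = 3.684 W/m².
For an isothermal sphere, absorbed (1−a)S·πr² = emitted σ·4πr²·T⁴, so T⁴ = (1−a)S/(4σ).
T⁴ = 1.00·3.684/(4·5.67×10⁻⁸) = 1.624×10⁷ K⁴.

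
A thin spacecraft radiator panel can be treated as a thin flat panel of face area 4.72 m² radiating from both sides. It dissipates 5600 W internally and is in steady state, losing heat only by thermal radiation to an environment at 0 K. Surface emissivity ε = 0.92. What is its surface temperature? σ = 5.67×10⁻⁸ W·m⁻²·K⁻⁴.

T ≈ 327 K

Steady state: internal power = radiated power, P = εσA T⁴.
Radiating area A = 2·4.72 = 9.440 m².
T⁴ = P/(εσA) = 5600/(0.92·5.67×10⁻⁸·9.440) = 1.137×10¹⁰ K⁴.
T = (1.137×10¹⁰)^(1/4).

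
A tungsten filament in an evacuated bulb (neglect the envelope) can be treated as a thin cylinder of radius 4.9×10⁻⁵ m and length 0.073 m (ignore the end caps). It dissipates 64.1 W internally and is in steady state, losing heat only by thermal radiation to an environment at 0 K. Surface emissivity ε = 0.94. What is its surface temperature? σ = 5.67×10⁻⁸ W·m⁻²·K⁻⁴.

Steady state: internal power = radiated power, P = εσA T⁴.
Radiating area A = 2πrL = 2.247×10⁻⁵ m².
T⁴ = P/(εσA) = 64.1/(0.94·5.67×10⁻⁸·2.247×10⁻⁵) = 5.351×10¹³ K⁴.
T = (5.351×10¹³)^(1/4).

T ≈ 2700 K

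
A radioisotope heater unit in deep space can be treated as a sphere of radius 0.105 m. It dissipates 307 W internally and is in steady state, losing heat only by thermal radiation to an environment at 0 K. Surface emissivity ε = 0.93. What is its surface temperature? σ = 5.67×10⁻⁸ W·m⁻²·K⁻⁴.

Steady state: internal power = radiated power, P = εσA T⁴.
Radiating area A = 4πr² = 0.1385 m².
T⁴ = P/(εσA) = 307/(0.93·5.67×10⁻⁸·0.1385) = 4.202×10¹⁰ K⁴.
T = (4.202×10¹⁰)^(1/4).

T ≈ 453 K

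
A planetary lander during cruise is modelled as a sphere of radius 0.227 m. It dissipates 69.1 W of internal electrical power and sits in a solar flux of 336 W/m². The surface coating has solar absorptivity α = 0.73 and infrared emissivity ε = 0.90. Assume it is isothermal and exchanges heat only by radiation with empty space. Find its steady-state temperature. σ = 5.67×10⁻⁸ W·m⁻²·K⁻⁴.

T ≈ 240 K

At steady state, absorbed solar power + internal power = radiated power.
Absorbed: α·S·A_cross = 0.73·336·0.1619 = 39.71 W (cross-section πr²).
Total input = 39.71 + 69.1 = 108.8 W.
Radiated: εσ·A_surf·T⁴ with A_surf = 4πr² = 0.6475 m².
T⁴ = 108.8/(0.90·5.67×10⁻⁸·0.6475) = 3.293×10⁹ K⁴.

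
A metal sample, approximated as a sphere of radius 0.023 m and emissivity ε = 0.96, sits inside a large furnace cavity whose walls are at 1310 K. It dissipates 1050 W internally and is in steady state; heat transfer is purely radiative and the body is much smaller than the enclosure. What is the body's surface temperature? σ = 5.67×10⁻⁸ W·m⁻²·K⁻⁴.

For a small grey body in a large enclosure, net radiated power = εσA(T⁴ − T_w⁴).
Steady state: P = εσA(T⁴ − T_w⁴) with A = 4πr² = 0.006648 m².
T⁴ = P/(εσA) + T_w⁴ = 1050/(0.96·5.67×10⁻⁸·0.006648) + (1310)⁴
    = 2.902×10¹² + 2.945×10¹² = 5.847×10¹² K⁴.

T ≈ 1550 K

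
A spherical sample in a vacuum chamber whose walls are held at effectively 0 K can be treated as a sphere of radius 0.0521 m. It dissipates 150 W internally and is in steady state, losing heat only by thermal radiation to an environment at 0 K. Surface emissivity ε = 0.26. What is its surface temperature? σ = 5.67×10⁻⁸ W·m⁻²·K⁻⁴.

T ≈ 739 K

Steady state: internal power = radiated power, P = εσA T⁴.
Radiating area A = 4πr² = 0.03411 m².
T⁴ = P/(εσA) = 150/(0.26·5.67×10⁻⁸·0.03411) = 2.983×10¹¹ K⁴.
T = (2.983×10¹¹)^(1/4).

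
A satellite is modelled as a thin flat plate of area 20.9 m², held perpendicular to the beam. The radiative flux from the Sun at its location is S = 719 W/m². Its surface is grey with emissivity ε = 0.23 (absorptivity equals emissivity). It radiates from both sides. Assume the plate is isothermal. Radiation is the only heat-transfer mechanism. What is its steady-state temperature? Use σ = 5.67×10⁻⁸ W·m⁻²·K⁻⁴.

T ≈ 282 K

At equilibrium, absorbed power = emitted power.
Absorbing cross-section = A = 20.90 m²; emitting surface = 2A = 41.80 m² (ratio 2).
εS·A_cross = εσ·A_surf·T⁴  ⇒  T⁴ = S/(2σ)   (ε cancels).
T⁴ = 719/(2·5.67×10⁻⁸) = 6.340×10⁹ K⁴.
T = (6.340×10⁹)^(1/4).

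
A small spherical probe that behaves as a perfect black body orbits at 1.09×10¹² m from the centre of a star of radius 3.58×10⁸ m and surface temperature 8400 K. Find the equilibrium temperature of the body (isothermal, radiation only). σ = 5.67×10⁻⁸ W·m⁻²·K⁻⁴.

T ≈ 108 K

The star's surface emits σT_*⁴; at distance d the flux is S = σT_*⁴(R_*/d)².
S = 5.67×10⁻⁸·(8400)⁴·(3.58×10⁸/1.09×10¹²)² = 30.45 W/m².
For an isothermal sphere T⁴ = (1−a)S/(4σ) = 1.343×10⁸ K⁴.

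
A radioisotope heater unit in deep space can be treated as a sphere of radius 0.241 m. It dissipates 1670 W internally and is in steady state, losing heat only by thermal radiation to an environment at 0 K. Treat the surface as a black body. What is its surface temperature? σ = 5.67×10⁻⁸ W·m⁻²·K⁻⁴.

Steady state: internal power = radiated power, P = εσA T⁴.
Radiating area A = 4πr² = 0.7299 m².
T⁴ = P/(εσA) = 1670/(1.0·5.67×10⁻⁸·0.7299) = 4.035×10¹⁰ K⁴.
T = (4.035×10¹⁰)^(1/4).

T ≈ 448 K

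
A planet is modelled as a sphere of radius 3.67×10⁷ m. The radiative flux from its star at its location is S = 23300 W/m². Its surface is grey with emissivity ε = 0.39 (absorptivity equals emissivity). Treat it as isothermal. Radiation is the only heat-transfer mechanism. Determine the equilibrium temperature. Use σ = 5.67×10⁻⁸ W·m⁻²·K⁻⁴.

At equilibrium, absorbed power = emitted power.
Absorbing cross-section = πr² = 4.231×10¹⁵ m²; emitting surface = 4πr² = 1.693×10¹⁶ m² (ratio 4).
εS·A_cross = εσ·A_surf·T⁴  ⇒  T⁴ = S/(4σ)   (ε cancels).
T⁴ = 23300/(4·5.67×10⁻⁸) = 1.027×10¹¹ K⁴.
T = (1.027×10¹¹)^(1/4).

T ≈ 566 K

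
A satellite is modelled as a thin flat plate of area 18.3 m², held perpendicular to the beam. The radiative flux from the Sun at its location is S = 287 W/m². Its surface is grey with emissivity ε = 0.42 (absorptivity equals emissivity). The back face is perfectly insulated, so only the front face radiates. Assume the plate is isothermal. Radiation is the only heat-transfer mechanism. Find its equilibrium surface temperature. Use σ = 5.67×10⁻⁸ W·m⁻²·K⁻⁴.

At equilibrium, absorbed power = emitted power.
Absorbing cross-section = A = 18.30 m²; emitting surface = A = 18.30 m² (ratio 1).
εS·A_cross = εσ·A_surf·T⁴  ⇒  T⁴ = S/(1σ)   (ε cancels).
T⁴ = 287/(1·5.67×10⁻⁸) = 5.062×10⁹ K⁴.
T = (5.062×10⁹)^(1/4).

T ≈ 267 K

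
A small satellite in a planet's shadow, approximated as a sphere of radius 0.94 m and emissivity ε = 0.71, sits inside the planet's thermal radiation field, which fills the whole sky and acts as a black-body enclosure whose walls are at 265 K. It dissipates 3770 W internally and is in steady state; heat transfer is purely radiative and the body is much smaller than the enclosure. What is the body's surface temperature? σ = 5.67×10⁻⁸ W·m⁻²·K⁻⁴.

T ≈ 340 K

For a small grey body in a large enclosure, net radiated power = εσA(T⁴ − T_w⁴).
Steady state: P = εσA(T⁴ − T_w⁴) with A = 4πr² = 11.10 m².
T⁴ = P/(εσA) + T_w⁴ = 3770/(0.71·5.67×10⁻⁸·11.10) + (265)⁴
    = 8.434×10⁹ + 4.932×10⁹ = 1.337×10¹⁰ K⁴.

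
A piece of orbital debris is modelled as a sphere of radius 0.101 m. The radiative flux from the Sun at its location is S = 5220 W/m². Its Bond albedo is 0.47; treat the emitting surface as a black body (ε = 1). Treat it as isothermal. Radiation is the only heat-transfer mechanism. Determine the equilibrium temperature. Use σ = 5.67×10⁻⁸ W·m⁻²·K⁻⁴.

At equilibrium, absorbed power = emitted power.
Absorbing cross-section = πr² = 0.03205 m²; emitting surface = 4πr² = 0.1282 m² (ratio 4).
(1−a)S·A_cross = εσ·A_surf·T⁴  ⇒  T⁴ = (1−a)S/(4σ).
T⁴ = 0.530·5220/(4·5.67×10⁻⁸) = 1.220×10¹⁰ K⁴.
T = (1.220×10¹⁰)^(1/4).

T ≈ 332 K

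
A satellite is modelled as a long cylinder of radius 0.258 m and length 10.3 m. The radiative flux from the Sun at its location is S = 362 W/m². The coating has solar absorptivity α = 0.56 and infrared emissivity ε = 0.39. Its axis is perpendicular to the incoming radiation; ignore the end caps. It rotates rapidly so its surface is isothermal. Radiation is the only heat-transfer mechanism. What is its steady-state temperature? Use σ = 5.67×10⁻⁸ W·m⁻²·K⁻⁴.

At equilibrium, absorbed power = emitted power.
Absorbing cross-section = 2rL = 5.315 m²; emitting surface = 2πrL = 16.70 m² (ratio π).
αS·A_cross = εσ·A_surf·T⁴  ⇒  T⁴ = αS/(ε·πσ).
T⁴ = 0.560·362/(0.39·π·5.67×10⁻⁸) = 2.918×10⁹ K⁴.
T = (2.918×10⁹)^(1/4).

T ≈ 232 K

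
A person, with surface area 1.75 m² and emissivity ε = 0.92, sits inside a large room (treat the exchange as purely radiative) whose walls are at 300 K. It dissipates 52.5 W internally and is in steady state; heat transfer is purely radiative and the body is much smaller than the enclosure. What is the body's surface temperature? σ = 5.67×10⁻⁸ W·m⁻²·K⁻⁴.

For a small grey body in a large enclosure, net radiated power = εσA(T⁴ − T_w⁴).
Steady state: P = εσA(T⁴ − T_w⁴) with A = 1.75 m².
T⁴ = P/(εσA) + T_w⁴ = 52.5/(0.92·5.67×10⁻⁸·1.750) + (300)⁴
    = 5.751×10⁸ + 8.100×10⁹ = 8.675×10⁹ K⁴.

T ≈ 305 K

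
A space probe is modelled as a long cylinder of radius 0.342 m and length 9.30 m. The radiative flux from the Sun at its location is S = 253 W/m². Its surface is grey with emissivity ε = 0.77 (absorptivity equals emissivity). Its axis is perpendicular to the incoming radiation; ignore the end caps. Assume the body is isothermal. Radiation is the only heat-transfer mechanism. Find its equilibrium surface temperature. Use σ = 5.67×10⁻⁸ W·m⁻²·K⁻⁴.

T ≈ 194 K

At equilibrium, absorbed power = emitted power.
Absorbing cross-section = 2rL = 6.361 m²; emitting surface = 2πrL = 19.98 m² (ratio π).
εS·A_cross = εσ·A_surf·T⁴  ⇒  T⁴ = S/(πσ)   (ε cancels).
T⁴ = 253/(π·5.67×10⁻⁸) = 1.420×10⁹ K⁴.
T = (1.420×10⁹)^(1/4).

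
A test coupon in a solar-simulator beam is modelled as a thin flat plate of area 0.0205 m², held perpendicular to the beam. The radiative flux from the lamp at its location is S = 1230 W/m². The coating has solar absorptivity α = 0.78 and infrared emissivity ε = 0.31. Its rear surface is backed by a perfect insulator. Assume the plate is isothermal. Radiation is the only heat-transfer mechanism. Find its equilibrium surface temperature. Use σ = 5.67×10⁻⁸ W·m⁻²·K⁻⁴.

T ≈ 483 K

At equilibrium, absorbed power = emitted power.
Absorbing cross-section = A = 0.02050 m²; emitting surface = A = 0.02050 m² (ratio 1).
αS·A_cross = εσ·A_surf·T⁴  ⇒  T⁴ = αS/(ε·1σ).
T⁴ = 0.780·1230/(0.31·1·5.67×10⁻⁸) = 5.458×10¹⁰ K⁴.
T = (5.458×10¹⁰)^(1/4).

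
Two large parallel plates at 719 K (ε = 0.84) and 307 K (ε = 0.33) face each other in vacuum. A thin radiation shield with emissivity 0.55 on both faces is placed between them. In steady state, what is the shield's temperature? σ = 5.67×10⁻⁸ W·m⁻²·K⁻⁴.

T_s ≈ 650 K

In steady state the net flux on the hot side equals that on the cold side.
σ(T₁⁴−T_s⁴)/D₁ = σ(T_s⁴−T₂⁴)/D₂, with D₁ = 1/ε₁+1/ε_s−1 = 2.009, D₂ = 1/ε_s+1/ε₂−1 = 3.848.
Solve for T_s⁴: T_s⁴ = (D₂·T₁⁴ + D₁·T₂⁴)/(D₁+D₂) = 1.786×10¹¹ K⁴.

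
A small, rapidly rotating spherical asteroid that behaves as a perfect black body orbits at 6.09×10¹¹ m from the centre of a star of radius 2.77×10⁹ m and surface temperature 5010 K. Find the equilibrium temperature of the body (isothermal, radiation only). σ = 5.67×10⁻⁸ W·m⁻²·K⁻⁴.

T ≈ 239 K

The star's surface emits σT_*⁴; at distance d the flux is S = σT_*⁴(R_*/d)².
S = 5.67×10⁻⁸·(5010)⁴·(2.77×10⁹/6.09×10¹¹)² = 739.0 W/m².
For an isothermal sphere T⁴ = (1−a)S/(4σ) = 3.258×10⁹ K⁴.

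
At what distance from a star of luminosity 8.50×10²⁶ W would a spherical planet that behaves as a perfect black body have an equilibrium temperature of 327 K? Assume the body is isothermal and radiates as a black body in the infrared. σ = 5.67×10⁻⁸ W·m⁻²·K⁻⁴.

For an isothermal black-emitting sphere, (1−a)S·πr² = σ·4πr²·T⁴ ⇒ S = 4σT⁴/(1−a).
S = 4·5.67×10⁻⁸·(327)⁴/1.00 = 2593 W/m².
Flux falls as S = L/(4πd²), so d = √(L/(4πS)) = √(8.50×10²⁶/(4π·2593)).

d ≈ 1.62×10¹¹ m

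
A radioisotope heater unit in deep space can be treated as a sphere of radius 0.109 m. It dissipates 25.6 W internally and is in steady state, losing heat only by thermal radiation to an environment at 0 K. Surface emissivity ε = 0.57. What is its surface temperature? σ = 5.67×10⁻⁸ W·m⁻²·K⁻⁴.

Steady state: internal power = radiated power, P = εσA T⁴.
Radiating area A = 4πr² = 0.1493 m².
T⁴ = P/(εσA) = 25.6/(0.57·5.67×10⁻⁸·0.1493) = 5.305×10⁹ K⁴.
T = (5.305×10⁹)^(1/4).

T ≈ 270 K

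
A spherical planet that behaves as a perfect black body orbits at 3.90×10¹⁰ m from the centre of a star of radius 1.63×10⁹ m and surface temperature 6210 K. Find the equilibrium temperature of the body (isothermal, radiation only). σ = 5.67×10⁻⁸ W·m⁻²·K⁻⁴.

The star's surface emits σT_*⁴; at distance d the flux is S = σT_*⁴(R_*/d)².
S = 5.67×10⁻⁸·(6210)⁴·(1.63×10⁹/3.90×10¹⁰)² = 1.473×10⁵ W/m².
For an isothermal sphere T⁴ = (1−a)S/(4σ) = 6.495×10¹¹ K⁴.

T ≈ 898 K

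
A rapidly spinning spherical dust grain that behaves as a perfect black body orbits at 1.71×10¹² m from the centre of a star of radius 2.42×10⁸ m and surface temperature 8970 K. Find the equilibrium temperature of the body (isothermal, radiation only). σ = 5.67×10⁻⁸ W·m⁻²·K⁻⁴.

T ≈ 75.5 K

The star's surface emits σT_*⁴; at distance d the flux is S = σT_*⁴(R_*/d)².
S = 5.67×10⁻⁸·(8970)⁴·(2.42×10⁸/1.71×10¹²)² = 7.352 W/m².
For an isothermal sphere T⁴ = (1−a)S/(4σ) = 3.242×10⁷ K⁴.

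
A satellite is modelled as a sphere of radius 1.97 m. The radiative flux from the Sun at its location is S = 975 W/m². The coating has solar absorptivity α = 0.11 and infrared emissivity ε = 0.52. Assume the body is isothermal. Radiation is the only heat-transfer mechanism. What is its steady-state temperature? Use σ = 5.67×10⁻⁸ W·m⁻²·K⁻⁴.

T ≈ 174 K

At equilibrium, absorbed power = emitted power.
Absorbing cross-section = πr² = 12.19 m²; emitting surface = 4πr² = 48.77 m² (ratio 4).
αS·A_cross = εσ·A_surf·T⁴  ⇒  T⁴ = αS/(ε·4σ).
T⁴ = 0.110·975/(0.52·4·5.67×10⁻⁸) = 9.094×10⁸ K⁴.
T = (9.094×10⁸)^(1/4).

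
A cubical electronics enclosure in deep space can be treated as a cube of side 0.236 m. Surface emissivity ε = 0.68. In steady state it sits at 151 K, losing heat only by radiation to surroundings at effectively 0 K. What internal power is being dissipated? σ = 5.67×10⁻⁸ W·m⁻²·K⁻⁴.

Steady state: P = εσA T⁴.
A = 6L² = 0.3342 m²; T⁴ = (151)⁴ = 5.199×10⁸ K⁴.
P = 0.68 × 5.67×10⁻⁸ × 0.3342 × 5.199×10⁸.

P ≈ 6.70 W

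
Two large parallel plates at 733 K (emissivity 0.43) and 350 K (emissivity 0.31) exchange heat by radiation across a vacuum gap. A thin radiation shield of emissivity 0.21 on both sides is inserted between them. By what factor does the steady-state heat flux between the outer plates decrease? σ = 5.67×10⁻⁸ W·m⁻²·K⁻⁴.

Without shield: q₀ = σΔ(T⁴)/(1/ε₁+1/ε₂−1) with denominator 4.551.
With shield the two gaps are in series; the resistances add: (1/ε₁+1/ε_s−1)+(1/ε_s+1/ε₂−1) = 6.087+6.988 = 13.08.
Heat-flux ratio q₀/q = 13.08/4.551.

factor ≈ 2.87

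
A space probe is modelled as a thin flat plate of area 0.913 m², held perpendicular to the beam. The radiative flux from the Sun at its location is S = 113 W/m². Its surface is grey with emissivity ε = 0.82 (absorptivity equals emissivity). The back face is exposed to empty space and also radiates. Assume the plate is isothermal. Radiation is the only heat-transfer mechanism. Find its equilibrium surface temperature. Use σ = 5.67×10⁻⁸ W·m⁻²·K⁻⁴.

T ≈ 178 K

At equilibrium, absorbed power = emitted power.
Absorbing cross-section = A = 0.9130 m²; emitting surface = 2A = 1.826 m² (ratio 2).
εS·A_cross = εσ·A_surf·T⁴  ⇒  T⁴ = S/(2σ)   (ε cancels).
T⁴ = 113/(2·5.67×10⁻⁸) = 9.965×10⁸ K⁴.
T = (9.965×10⁸)^(1/4).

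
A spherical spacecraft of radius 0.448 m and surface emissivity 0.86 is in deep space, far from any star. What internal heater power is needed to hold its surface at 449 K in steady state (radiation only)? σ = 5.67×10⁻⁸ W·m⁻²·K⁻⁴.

P ≈ 5000 W

P = εσ·4πr²·T⁴.
4πr² = 2.522 m²; T⁴ = 4.064×10¹⁰ K⁴.
P = 0.86·5.67×10⁻⁸·2.522·4.064×10¹⁰.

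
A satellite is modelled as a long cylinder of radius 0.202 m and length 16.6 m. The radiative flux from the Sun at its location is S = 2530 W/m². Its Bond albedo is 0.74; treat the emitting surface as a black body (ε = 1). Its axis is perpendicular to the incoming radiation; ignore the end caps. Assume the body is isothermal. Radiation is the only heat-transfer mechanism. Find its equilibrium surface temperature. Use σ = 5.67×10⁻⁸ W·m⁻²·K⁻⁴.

At equilibrium, absorbed power = emitted power.
Absorbing cross-section = 2rL = 6.706 m²; emitting surface = 2πrL = 21.07 m² (ratio π).
(1−a)S·A_cross = εσ·A_surf·T⁴  ⇒  T⁴ = (1−a)S/(πσ).
T⁴ = 0.260·2530/(π·5.67×10⁻⁸) = 3.693×10⁹ K⁴.
T = (3.693×10⁹)^(1/4).

T ≈ 247 K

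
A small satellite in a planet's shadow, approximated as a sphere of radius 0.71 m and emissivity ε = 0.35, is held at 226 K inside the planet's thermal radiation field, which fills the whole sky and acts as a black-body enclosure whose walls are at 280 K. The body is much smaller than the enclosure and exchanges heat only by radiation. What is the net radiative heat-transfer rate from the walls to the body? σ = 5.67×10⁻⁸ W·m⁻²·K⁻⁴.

For a small grey body in a large enclosure: P_net = εσA(T_body⁴ − T_wall⁴).
A = 4πr² = 6.335 m²; T_body⁴ − T_wall⁴ = 2.609×10⁹ − 6.147×10⁹ = -3.538×10⁹ K⁴.
|P_net| = 0.35·5.67×10⁻⁸·6.335·3.538×10⁹.

P_net ≈ 445 W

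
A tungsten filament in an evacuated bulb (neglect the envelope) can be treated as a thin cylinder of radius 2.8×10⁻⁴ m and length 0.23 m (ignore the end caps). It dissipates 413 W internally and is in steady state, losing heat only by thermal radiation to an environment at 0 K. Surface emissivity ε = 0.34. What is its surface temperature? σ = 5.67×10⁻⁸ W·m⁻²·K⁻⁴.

Steady state: internal power = radiated power, P = εσA T⁴.
Radiating area A = 2πrL = 4.046×10⁻⁴ m².
T⁴ = P/(εσA) = 413/(0.34·5.67×10⁻⁸·4.046×10⁻⁴) = 5.294×10¹³ K⁴.
T = (5.294×10¹³)^(1/4).

T ≈ 2700 K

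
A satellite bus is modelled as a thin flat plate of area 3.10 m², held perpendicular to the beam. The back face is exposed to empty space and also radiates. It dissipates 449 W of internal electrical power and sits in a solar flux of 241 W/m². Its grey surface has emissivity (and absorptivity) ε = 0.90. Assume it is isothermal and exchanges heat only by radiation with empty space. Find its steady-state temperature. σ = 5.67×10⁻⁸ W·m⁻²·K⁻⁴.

At steady state, absorbed solar power + internal power = radiated power.
Absorbed: α·S·A_cross = 0.90·241·3.100 = 672.4 W (cross-section A).
Total input = 672.4 + 449 = 1121 W.
Radiated: εσ·A_surf·T⁴ with A_surf = 2A = 6.200 m².
T⁴ = 1121/(0.90·5.67×10⁻⁸·6.200) = 3.544×10⁹ K⁴.

T ≈ 244 K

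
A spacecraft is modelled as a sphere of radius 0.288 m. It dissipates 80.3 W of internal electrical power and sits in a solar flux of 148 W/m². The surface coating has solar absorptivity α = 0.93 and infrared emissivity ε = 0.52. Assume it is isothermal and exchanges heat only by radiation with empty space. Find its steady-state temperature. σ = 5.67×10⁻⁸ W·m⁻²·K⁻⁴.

T ≈ 248 K

At steady state, absorbed solar power + internal power = radiated power.
Absorbed: α·S·A_cross = 0.93·148·0.2606 = 35.87 W (cross-section πr²).
Total input = 35.87 + 80.3 = 116.2 W.
Radiated: εσ·A_surf·T⁴ with A_surf = 4πr² = 1.042 m².
T⁴ = 116.2/(0.52·5.67×10⁻⁸·1.042) = 3.780×10⁹ K⁴.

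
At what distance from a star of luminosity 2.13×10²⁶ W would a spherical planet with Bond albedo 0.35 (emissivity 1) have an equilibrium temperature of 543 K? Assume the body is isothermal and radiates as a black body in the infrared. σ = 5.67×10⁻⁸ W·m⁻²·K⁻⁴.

For an isothermal black-emitting sphere, (1−a)S·πr² = σ·4πr²·T⁴ ⇒ S = 4σT⁴/(1−a).
S = 4·5.67×10⁻⁸·(543)⁴/0.650 = 30330 W/m².
Flux falls as S = L/(4πd²), so d = √(L/(4πS)) = √(2.13×10²⁶/(4π·30330)).

d ≈ 2.36×10¹⁰ m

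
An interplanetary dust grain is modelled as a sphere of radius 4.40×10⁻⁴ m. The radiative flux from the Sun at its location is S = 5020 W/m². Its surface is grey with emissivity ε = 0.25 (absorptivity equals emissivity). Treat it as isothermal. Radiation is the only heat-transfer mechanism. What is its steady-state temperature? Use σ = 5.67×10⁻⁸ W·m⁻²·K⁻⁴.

At equilibrium, absorbed power = emitted power.
Absorbing cross-section = πr² = 6.082×10⁻⁷ m²; emitting surface = 4πr² = 2.433×10⁻⁶ m² (ratio 4).
εS·A_cross = εσ·A_surf·T⁴  ⇒  T⁴ = S/(4σ)   (ε cancels).
T⁴ = 5020/(4·5.67×10⁻⁸) = 2.213×10¹⁰ K⁴.
T = (2.213×10¹⁰)^(1/4).

T ≈ 386 K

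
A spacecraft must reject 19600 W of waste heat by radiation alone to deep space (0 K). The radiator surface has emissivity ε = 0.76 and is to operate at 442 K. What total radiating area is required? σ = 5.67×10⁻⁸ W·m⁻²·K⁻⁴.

P = εσA T⁴ ⇒ A = P/(εσT⁴).
T⁴ = 3.817×10¹⁰ K⁴.
A = 19600/(0.76 × 5.67×10⁻⁸ × 3.817×10¹⁰).

A ≈ 11.9 m²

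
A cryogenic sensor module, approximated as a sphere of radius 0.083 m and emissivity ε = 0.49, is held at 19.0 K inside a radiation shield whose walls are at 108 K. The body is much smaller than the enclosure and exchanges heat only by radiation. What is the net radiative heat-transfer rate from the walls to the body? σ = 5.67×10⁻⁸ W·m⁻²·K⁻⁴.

P_net ≈ 0.327 W

For a small grey body in a large enclosure: P_net = εσA(T_body⁴ − T_wall⁴).
A = 4πr² = 0.08657 m²; T_body⁴ − T_wall⁴ = 1.303×10⁵ − 1.360×10⁸ = -1.359×10⁸ K⁴.
|P_net| = 0.49·5.67×10⁻⁸·0.08657·1.359×10⁸.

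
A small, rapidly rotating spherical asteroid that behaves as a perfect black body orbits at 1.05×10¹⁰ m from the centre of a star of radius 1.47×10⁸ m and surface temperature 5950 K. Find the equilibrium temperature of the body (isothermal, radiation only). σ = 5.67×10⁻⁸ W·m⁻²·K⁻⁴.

The star's surface emits σT_*⁴; at distance d the flux is S = σT_*⁴(R_*/d)².
S = 5.67×10⁻⁸·(5950)⁴·(1.47×10⁸/1.05×10¹⁰)² = 13930 W/m².
For an isothermal sphere T⁴ = (1−a)S/(4σ) = 6.141×10¹⁰ K⁴.

T ≈ 498 K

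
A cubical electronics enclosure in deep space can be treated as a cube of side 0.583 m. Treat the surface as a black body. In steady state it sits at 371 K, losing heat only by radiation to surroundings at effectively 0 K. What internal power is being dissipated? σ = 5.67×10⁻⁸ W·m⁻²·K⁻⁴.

P ≈ 2190 W

Steady state: P = εσA T⁴.
A = 6L² = 2.039 m²; T⁴ = (371)⁴ = 1.895×10¹⁰ K⁴.
P = 1.0 × 5.67×10⁻⁸ × 2.039 × 1.895×10¹⁰.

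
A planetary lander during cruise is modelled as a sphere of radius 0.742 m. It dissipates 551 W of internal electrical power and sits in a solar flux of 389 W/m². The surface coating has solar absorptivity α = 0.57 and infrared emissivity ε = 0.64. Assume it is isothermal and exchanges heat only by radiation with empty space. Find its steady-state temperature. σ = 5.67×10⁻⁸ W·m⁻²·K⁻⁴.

At steady state, absorbed solar power + internal power = radiated power.
Absorbed: α·S·A_cross = 0.57·389·1.730 = 383.5 W (cross-section πr²).
Total input = 383.5 + 551 = 934.5 W.
Radiated: εσ·A_surf·T⁴ with A_surf = 4πr² = 6.919 m².
T⁴ = 934.5/(0.64·5.67×10⁻⁸·6.919) = 3.722×10⁹ K⁴.

T ≈ 247 K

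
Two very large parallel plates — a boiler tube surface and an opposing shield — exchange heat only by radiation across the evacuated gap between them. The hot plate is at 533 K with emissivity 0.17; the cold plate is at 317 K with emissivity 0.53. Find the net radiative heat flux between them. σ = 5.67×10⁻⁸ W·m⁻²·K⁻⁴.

q ≈ 591 W/m²

For two infinite grey parallel plates, q = σ(T₁⁴ − T₂⁴)/(1/ε₁ + 1/ε₂ − 1).
T₁⁴ − T₂⁴ = 8.071×10¹⁰ − 1.010×10¹⁰ = 7.061×10¹⁰ K⁴.
1/ε₁ + 1/ε₂ − 1 = 5.882 + 1.887 − 1 = 6.769.
q = 5.67×10⁻⁸ × 7.061×10¹⁰ / 6.769.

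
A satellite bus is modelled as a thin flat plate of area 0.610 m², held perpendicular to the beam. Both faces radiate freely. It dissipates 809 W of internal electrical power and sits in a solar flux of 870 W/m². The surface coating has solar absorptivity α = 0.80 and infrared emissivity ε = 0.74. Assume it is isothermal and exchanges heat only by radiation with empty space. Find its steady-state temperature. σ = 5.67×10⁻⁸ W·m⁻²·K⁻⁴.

At steady state, absorbed solar power + internal power = radiated power.
Absorbed: α·S·A_cross = 0.80·870·0.6100 = 424.6 W (cross-section A).
Total input = 424.6 + 809 = 1234 W.
Radiated: εσ·A_surf·T⁴ with A_surf = 2A = 1.220 m².
T⁴ = 1234/(0.74·5.67×10⁻⁸·1.220) = 2.410×10¹⁰ K⁴.

T ≈ 394 K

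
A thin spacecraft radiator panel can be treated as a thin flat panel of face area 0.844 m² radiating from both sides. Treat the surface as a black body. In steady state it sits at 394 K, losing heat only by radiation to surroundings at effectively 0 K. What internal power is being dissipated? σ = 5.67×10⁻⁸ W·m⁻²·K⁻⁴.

Steady state: P = εσA T⁴.
A = 2·0.844 = 1.688 m²; T⁴ = (394)⁴ = 2.410×10¹⁰ K⁴.
P = 1.0 × 5.67×10⁻⁸ × 1.688 × 2.410×10¹⁰.

P ≈ 2310 W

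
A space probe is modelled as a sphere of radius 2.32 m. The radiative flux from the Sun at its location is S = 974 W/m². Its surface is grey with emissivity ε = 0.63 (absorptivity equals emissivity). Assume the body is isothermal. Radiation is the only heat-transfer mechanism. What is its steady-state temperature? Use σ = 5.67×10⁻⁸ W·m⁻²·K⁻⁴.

At equilibrium, absorbed power = emitted power.
Absorbing cross-section = πr² = 16.91 m²; emitting surface = 4πr² = 67.64 m² (ratio 4).
εS·A_cross = εσ·A_surf·T⁴  ⇒  T⁴ = S/(4σ)   (ε cancels).
T⁴ = 974/(4·5.67×10⁻⁸) = 4.295×10⁹ K⁴.
T = (4.295×10⁹)^(1/4).

T ≈ 256 K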